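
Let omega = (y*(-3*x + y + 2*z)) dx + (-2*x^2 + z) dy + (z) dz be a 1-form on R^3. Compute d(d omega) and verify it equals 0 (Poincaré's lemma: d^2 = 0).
d(d omega) = 0

Step 1: d omega = sum_{i<j} (∂f_j/∂x_i - ∂f_i/∂x_j) dx_i ∧ dx_j:
  coeff of dx ∧ dy: -x - 2*y - 2*z
  coeff of dx ∧ dz: -2*y
  coeff of dy ∧ dz: -1
Step 2: Apply d again to each 2-form coefficient. The only possible 3-form in R^3 is dx ∧ dy ∧ dz, with coefficient
  ∂(coeff of dy∧dz)/∂x - ∂(coeff of dx∧dz)/∂y + ∂(coeff of dx∧dy)/∂z
  = ∂/∂x (-1) - ∂/∂y (-2*y) + ∂/∂z (-x - 2*y - 2*z).
Each of these terms simplifies to sums of mixed partials that cancel in pairs. The result is 0 (by equality of mixed partials for smooth functions — Schwarz / Clairaut).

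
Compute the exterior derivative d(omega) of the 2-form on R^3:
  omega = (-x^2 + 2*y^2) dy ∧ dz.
d(omega) = (-2*x) dx ∧ dy ∧ dz

For a 2-form omega = sum_{i<j} g_{ij} dx_i ∧ dx_j, the exterior derivative is
  d(omega) = sum_{i<j} d(g_{ij}) ∧ dx_i ∧ dx_j = sum_{i<j, k} (∂g_{ij}/∂x_k) dx_k ∧ dx_i ∧ dx_j.
Expand each term, using dx_k ∧ dx_i ∧ dx_j = sgn(permutation) dx_{(a)} ∧ dx_{(b)} ∧ dx_{(c)} with (a < b < c) sorted:
  d(-x^2 + 2*y^2) includes (∂/∂x)(-x^2 + 2*y^2) dx = (-2*x) dx, which multiplied by dy ∧ dz gives (-2*x) dx ∧ dy ∧ dz
Collecting like 3-forms: d(omega) = (-2*x) dx ∧ dy ∧ dz.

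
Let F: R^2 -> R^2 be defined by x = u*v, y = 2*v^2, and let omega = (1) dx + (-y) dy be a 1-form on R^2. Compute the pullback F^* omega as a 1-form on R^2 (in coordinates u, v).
F^* omega = (v) du + (u - 8*v^3) dv

Using F^*(f dg) = (f ∘ F) d(g ∘ F), substitute each coordinate x_i by F_i(u, v) in f_i, and replace dx_i by d F_i = (∂F_i/∂u) du + (∂F_i/∂v) dv.
  For the x component: f_1(F) = 1; d F_1 = (v) du + (u) dv
  For the y component: f_2(F) = -2*v^2; d F_2 = (0) du + (4*v) dv
Combining and collecting du, dv coefficients:
  coeff of du: v
  coeff of dv: u - 8*v^3
F^* omega = (v) du + (u - 8*v^3) dv.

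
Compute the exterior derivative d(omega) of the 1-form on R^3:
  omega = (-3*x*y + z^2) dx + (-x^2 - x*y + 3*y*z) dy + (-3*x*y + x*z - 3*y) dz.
d(omega) = (x - y) dx ∧ dy + (-3*y - z) dx ∧ dz + (-3*x - 3*y - 3) dy ∧ dz

For a 1-form omega = sum_i f_i dx_i, the exterior derivative is
  d(omega) = sum_{i < j} (∂f_j/∂x_i - ∂f_i/∂x_j) dx_i ∧ dx_j.
  coefficient of dx ∧ dy: ∂f_2/∂x - ∂f_1/∂y = ∂(-x^2 - x*y + 3*y*z)/∂x - ∂(-3*x*y + z^2)/∂y = x - y
  coefficient of dx ∧ dz: ∂f_3/∂x - ∂f_1/∂z = ∂(-3*x*y + x*z - 3*y)/∂x - ∂(-3*x*y + z^2)/∂z = -3*y - z
  coefficient of dy ∧ dz: ∂f_3/∂y - ∂f_2/∂z = ∂(-3*x*y + x*z - 3*y)/∂y - ∂(-x^2 - x*y + 3*y*z)/∂z = -3*x - 3*y - 3
Assembling: d(omega) = (x - y) dx ∧ dy + (-3*y - z) dx ∧ dz + (-3*x - 3*y - 3) dy ∧ dz.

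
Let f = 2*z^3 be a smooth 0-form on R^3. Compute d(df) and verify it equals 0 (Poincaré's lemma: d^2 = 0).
d(df) = 0

Step 1: df = sum_i (∂f/∂x_i) dx_i = (0) dx + (0) dy + (6*z^2) dz.
Step 2: Apply d again. Using the 1-form formula, the coefficient of dx ∧ dy in d(df) is ∂^2 f/∂x ∂y - ∂^2 f/∂y ∂x = (0) - (0) = 0 (equality of mixed partials for smooth f).
Similarly for dx ∧ dz and dy ∧ dz — all coefficients vanish. So d(df) = 0.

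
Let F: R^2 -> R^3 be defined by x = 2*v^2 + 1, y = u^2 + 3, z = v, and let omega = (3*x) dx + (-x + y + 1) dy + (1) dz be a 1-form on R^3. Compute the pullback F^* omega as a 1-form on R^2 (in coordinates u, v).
F^* omega = (2*u*(u^2 - 2*v^2 + 3)) du + (24*v^3 + 12*v + 1) dv

Using F^*(f dg) = (f ∘ F) d(g ∘ F), substitute each coordinate x_i by F_i(u, v) in f_i, and replace dx_i by d F_i = (∂F_i/∂u) du + (∂F_i/∂v) dv.
  For the x component: f_1(F) = 6*v^2 + 3; d F_1 = (0) du + (4*v) dv
  For the y component: f_2(F) = u^2 - 2*v^2 + 3; d F_2 = (2*u) du + (0) dv
  For the z component: f_3(F) = 1; d F_3 = (0) du + (1) dv
Combining and collecting du, dv coefficients:
  coeff of du: 2*u*(u^2 - 2*v^2 + 3)
  coeff of dv: 24*v^3 + 12*v + 1
F^* omega = (2*u*(u^2 - 2*v^2 + 3)) du + (24*v^3 + 12*v + 1) dv.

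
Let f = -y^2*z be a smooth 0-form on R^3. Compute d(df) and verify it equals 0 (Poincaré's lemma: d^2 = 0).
d(df) = 0

Step 1: df = sum_i (∂f/∂x_i) dx_i = (0) dx + (-2*y*z) dy + (-y^2) dz.
Step 2: Apply d again. Using the 1-form formula, the coefficient of dx ∧ dy in d(df) is ∂^2 f/∂x ∂y - ∂^2 f/∂y ∂x = (0) - (0) = 0 (equality of mixed partials for smooth f).
Similarly for dx ∧ dz and dy ∧ dz — all coefficients vanish. So d(df) = 0.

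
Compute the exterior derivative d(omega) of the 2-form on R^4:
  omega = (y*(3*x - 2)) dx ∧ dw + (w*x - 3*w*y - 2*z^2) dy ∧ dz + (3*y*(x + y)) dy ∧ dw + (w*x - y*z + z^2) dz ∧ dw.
d(omega) = (-3*x + 3*y + 2) dx ∧ dy ∧ dw + (w) dx ∧ dy ∧ dz + (x - 3*y - z) dy ∧ dz ∧ dw + (w) dx ∧ dz ∧ dw

For a 2-form omega = sum_{i<j} g_{ij} dx_i ∧ dx_j, the exterior derivative is
  d(omega) = sum_{i<j} d(g_{ij}) ∧ dx_i ∧ dx_j = sum_{i<j, k} (∂g_{ij}/∂x_k) dx_k ∧ dx_i ∧ dx_j.
Expand each term, using dx_k ∧ dx_i ∧ dx_j = sgn(permutation) dx_{(a)} ∧ dx_{(b)} ∧ dx_{(c)} with (a < b < c) sorted:
  d(y*(3*x - 2)) includes (∂/∂y)(y*(3*x - 2)) dy = (3*x - 2) dy, which multiplied by dx ∧ dw gives (2 - 3*x) dx ∧ dy ∧ dw
  d(w*x - 3*w*y - 2*z^2) includes (∂/∂x)(w*x - 3*w*y - 2*z^2) dx = (w) dx, which multiplied by dy ∧ dz gives (w) dx ∧ dy ∧ dz
  d(w*x - 3*w*y - 2*z^2) includes (∂/∂w)(w*x - 3*w*y - 2*z^2) dw = (x - 3*y) dw, which multiplied by dy ∧ dz gives (x - 3*y) dy ∧ dz ∧ dw
  d(3*y*(x + y)) includes (∂/∂x)(3*y*(x + y)) dx = (3*y) dx, which multiplied by dy ∧ dw gives (3*y) dx ∧ dy ∧ dw
  d(w*x - y*z + z^2) includes (∂/∂x)(w*x - y*z + z^2) dx = (w) dx, which multiplied by dz ∧ dw gives (w) dx ∧ dz ∧ dw
  d(w*x - y*z + z^2) includes (∂/∂y)(w*x - y*z + z^2) dy = (-z) dy, which multiplied by dz ∧ dw gives (-z) dy ∧ dz ∧ dw
Collecting like 3-forms: d(omega) = (-3*x + 3*y + 2) dx ∧ dy ∧ dw + (w) dx ∧ dy ∧ dz + (x - 3*y - z) dy ∧ dz ∧ dw + (w) dx ∧ dz ∧ dw.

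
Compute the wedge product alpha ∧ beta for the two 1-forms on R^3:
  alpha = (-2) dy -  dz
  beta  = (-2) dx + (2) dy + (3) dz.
alpha ∧ beta = (-4) dx ∧ dy + (-4) dy ∧ dz + (-2) dx ∧ dz

Distribute the wedge, using dx_i ∧ dx_j = -dx_j ∧ dx_i and dx_i ∧ dx_i = 0. For each pair (i, j) with i < j, the coefficient of dx_i ∧ dx_j in alpha ∧ beta is (alpha_i * beta_j - alpha_j * beta_i). Collecting: alpha ∧ beta = (-4) dx ∧ dy + (-4) dy ∧ dz + (-2) dx ∧ dz.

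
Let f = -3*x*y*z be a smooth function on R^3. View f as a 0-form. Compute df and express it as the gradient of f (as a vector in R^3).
df = (-3*y*z) dx + (-3*x*z) dy + (-3*x*y) dz; grad f = (-3*y*z, -3*x*z, -3*x*y)

For a 0-form f, d f = (∂f/∂x) dx + (∂f/∂y) dy + (∂f/∂z) dz. The components of the vector representation are exactly the entries of grad f in Cartesian coordinates:
  ∂f/∂x = -3*y*z
  ∂f/∂y = -3*x*z
  ∂f/∂z = -3*x*y.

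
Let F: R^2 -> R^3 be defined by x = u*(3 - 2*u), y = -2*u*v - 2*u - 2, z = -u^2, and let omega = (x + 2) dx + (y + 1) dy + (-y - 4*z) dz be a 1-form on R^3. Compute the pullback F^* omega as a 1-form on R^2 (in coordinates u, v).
F^* omega = (-4*u^2*v - 22*u^2 + 4*u*v^2 + 8*u*v + u + 2*v + 8) du + (2*u*(2*u*v + 2*u + 1)) dv

Using F^*(f dg) = (f ∘ F) d(g ∘ F), substitute each coordinate x_i by F_i(u, v) in f_i, and replace dx_i by d F_i = (∂F_i/∂u) du + (∂F_i/∂v) dv.
  For the x component: f_1(F) = -2*u^2 + 3*u + 2; d F_1 = (3 - 4*u) du + (0) dv
  For the y component: f_2(F) = -2*u*v - 2*u - 1; d F_2 = (-2*v - 2) du + (-2*u) dv
  For the z component: f_3(F) = 4*u^2 + 2*u*v + 2*u + 2; d F_3 = (-2*u) du + (0) dv
Combining and collecting du, dv coefficients:
  coeff of du: -4*u^2*v - 22*u^2 + 4*u*v^2 + 8*u*v + u + 2*v + 8
  coeff of dv: 2*u*(2*u*v + 2*u + 1)
F^* omega = (-4*u^2*v - 22*u^2 + 4*u*v^2 + 8*u*v + u + 2*v + 8) du + (2*u*(2*u*v + 2*u + 1)) dv.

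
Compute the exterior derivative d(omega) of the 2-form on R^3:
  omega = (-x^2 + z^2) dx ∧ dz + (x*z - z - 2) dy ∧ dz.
d(omega) = (z) dx ∧ dy ∧ dz

For a 2-form omega = sum_{i<j} g_{ij} dx_i ∧ dx_j, the exterior derivative is
  d(omega) = sum_{i<j} d(g_{ij}) ∧ dx_i ∧ dx_j = sum_{i<j, k} (∂g_{ij}/∂x_k) dx_k ∧ dx_i ∧ dx_j.
Expand each term, using dx_k ∧ dx_i ∧ dx_j = sgn(permutation) dx_{(a)} ∧ dx_{(b)} ∧ dx_{(c)} with (a < b < c) sorted:
  d(x*z - z - 2) includes (∂/∂x)(x*z - z - 2) dx = (z) dx, which multiplied by dy ∧ dz gives (z) dx ∧ dy ∧ dz
Collecting like 3-forms: d(omega) = (z) dx ∧ dy ∧ dz.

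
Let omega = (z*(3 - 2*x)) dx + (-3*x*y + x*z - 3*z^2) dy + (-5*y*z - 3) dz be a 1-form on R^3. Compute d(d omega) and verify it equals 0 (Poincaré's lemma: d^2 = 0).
d(d omega) = 0

Step 1: d omega = sum_{i<j} (∂f_j/∂x_i - ∂f_i/∂x_j) dx_i ∧ dx_j:
  coeff of dx ∧ dy: -3*y + z
  coeff of dx ∧ dz: 2*x - 3
  coeff of dy ∧ dz: -x + z
Step 2: Apply d again to each 2-form coefficient. The only possible 3-form in R^3 is dx ∧ dy ∧ dz, with coefficient
  ∂(coeff of dy∧dz)/∂x - ∂(coeff of dx∧dz)/∂y + ∂(coeff of dx∧dy)/∂z
  = ∂/∂x (-x + z) - ∂/∂y (2*x - 3) + ∂/∂z (-3*y + z).
Each of these terms simplifies to sums of mixed partials that cancel in pairs. The result is 0 (by equality of mixed partials for smooth functions — Schwarz / Clairaut).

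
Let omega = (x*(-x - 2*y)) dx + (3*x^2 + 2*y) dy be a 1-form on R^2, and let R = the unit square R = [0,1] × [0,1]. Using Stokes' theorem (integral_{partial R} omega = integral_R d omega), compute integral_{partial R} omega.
integral_(partial R) omega = 4

Stokes: integral_partial_R omega = integral_R d omega with d omega = (∂Q/∂x - ∂P/∂y) dx ∧ dy.
  ∂Q/∂x = 6*x
  ∂P/∂y = -2*x
  integrand = ∂Q/∂x - ∂P/∂y = 8*x.
Integrating over R: integral_0^1 integral_0^1 (8*x) dx dy = 4.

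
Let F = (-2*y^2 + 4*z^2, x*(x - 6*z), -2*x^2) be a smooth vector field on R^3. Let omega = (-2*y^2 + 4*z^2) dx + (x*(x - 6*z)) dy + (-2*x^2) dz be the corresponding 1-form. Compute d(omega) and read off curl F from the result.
d(omega) = (6*x) dy ∧ dz + (4*x + 8*z) dz ∧ dx + (2*x + 4*y - 6*z) dx ∧ dy; curl F = (6*x, 4*x + 8*z, 2*x + 4*y - 6*z)

d omega = sum_{i<j} (∂f_j/∂x_i - ∂f_i/∂x_j) dx_i ∧ dx_j. Under the identification (dy ∧ dz, dz ∧ dx, dx ∧ dy) ↔ (e_x, e_y, e_z), the coefficients are exactly the components of curl F. Compute:
  ∂R/∂y - ∂Q/∂z = (0) - (-6*x) = 6*x
  ∂P/∂z - ∂R/∂x = (8*z) - (-4*x) = 4*x + 8*z
  ∂Q/∂x - ∂P/∂y = (2*x - 6*z) - (-4*y) = 2*x + 4*y - 6*z.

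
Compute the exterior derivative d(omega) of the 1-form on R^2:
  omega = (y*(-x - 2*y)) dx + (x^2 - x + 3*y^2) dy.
d(omega) = (3*x + 4*y - 1) dx ∧ dy

For a 1-form omega = sum_i f_i dx_i, the exterior derivative is
  d(omega) = sum_{i < j} (∂f_j/∂x_i - ∂f_i/∂x_j) dx_i ∧ dx_j.
  coefficient of dx ∧ dy: ∂f_2/∂x - ∂f_1/∂y = ∂(x^2 - x + 3*y^2)/∂x - ∂(y*(-x - 2*y))/∂y = 3*x + 4*y - 1
Assembling: d(omega) = (3*x + 4*y - 1) dx ∧ dy.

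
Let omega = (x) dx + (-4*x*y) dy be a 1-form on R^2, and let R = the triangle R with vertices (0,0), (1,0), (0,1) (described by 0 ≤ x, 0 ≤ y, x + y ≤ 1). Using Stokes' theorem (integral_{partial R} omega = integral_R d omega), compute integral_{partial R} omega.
integral_(partial R) omega = -2/3

Stokes: integral_partial_R omega = integral_R d omega with d omega = (∂Q/∂x - ∂P/∂y) dx ∧ dy.
  ∂Q/∂x = -4*y
  ∂P/∂y = 0
  integrand = ∂Q/∂x - ∂P/∂y = -4*y.
Integrating over R: integral_0^1 integral_0^{1-x} (-4*y) dy dx = -2/3.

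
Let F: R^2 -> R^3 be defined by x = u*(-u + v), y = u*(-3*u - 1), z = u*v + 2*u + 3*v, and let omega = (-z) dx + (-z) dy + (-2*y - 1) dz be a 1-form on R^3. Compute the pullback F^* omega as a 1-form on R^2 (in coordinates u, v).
F^* omega = (14*u^2*v + 28*u^2 - u*v^2 + 25*u*v + 6*u - 3*v^2 + 2*v - 2) du + (6*u^3 - u^2*v + 18*u^2 - 3*u*v + 5*u - 3) dv

Using F^*(f dg) = (f ∘ F) d(g ∘ F), substitute each coordinate x_i by F_i(u, v) in f_i, and replace dx_i by d F_i = (∂F_i/∂u) du + (∂F_i/∂v) dv.
  For the x component: f_1(F) = -u*v - 2*u - 3*v; d F_1 = (-2*u + v) du + (u) dv
  For the y component: f_2(F) = -u*v - 2*u - 3*v; d F_2 = (-6*u - 1) du + (0) dv
  For the z component: f_3(F) = 6*u^2 + 2*u - 1; d F_3 = (v + 2) du + (u + 3) dv
Combining and collecting du, dv coefficients:
  coeff of du: 14*u^2*v + 28*u^2 - u*v^2 + 25*u*v + 6*u - 3*v^2 + 2*v - 2
  coeff of dv: 6*u^3 - u^2*v + 18*u^2 - 3*u*v + 5*u - 3
F^* omega = (14*u^2*v + 28*u^2 - u*v^2 + 25*u*v + 6*u - 3*v^2 + 2*v - 2) du + (6*u^3 - u^2*v + 18*u^2 - 3*u*v + 5*u - 3) dv.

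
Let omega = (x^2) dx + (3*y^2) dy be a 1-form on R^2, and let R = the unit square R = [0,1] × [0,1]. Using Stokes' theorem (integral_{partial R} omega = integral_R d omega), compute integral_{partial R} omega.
integral_(partial R) omega = 0

Stokes: integral_partial_R omega = integral_R d omega with d omega = (∂Q/∂x - ∂P/∂y) dx ∧ dy.
  ∂Q/∂x = 0
  ∂P/∂y = 0
  integrand = ∂Q/∂x - ∂P/∂y = 0.
Integrating over R: integral_0^1 integral_0^1 (0) dx dy = 0.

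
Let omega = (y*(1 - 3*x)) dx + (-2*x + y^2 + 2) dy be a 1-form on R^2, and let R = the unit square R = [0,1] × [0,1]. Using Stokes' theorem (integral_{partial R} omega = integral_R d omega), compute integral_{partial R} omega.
integral_(partial R) omega = -3/2

Stokes: integral_partial_R omega = integral_R d omega with d omega = (∂Q/∂x - ∂P/∂y) dx ∧ dy.
  ∂Q/∂x = -2
  ∂P/∂y = 1 - 3*x
  integrand = ∂Q/∂x - ∂P/∂y = 3*x - 3.
Integrating over R: integral_0^1 integral_0^1 (3*x - 3) dx dy = -3/2.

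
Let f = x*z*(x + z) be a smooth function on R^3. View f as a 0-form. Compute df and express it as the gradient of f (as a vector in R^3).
df = (z*(2*x + z)) dx + (0) dy + (x*(x + 2*z)) dz; grad f = (z*(2*x + z), 0, x*(x + 2*z))

For a 0-form f, d f = (∂f/∂x) dx + (∂f/∂y) dy + (∂f/∂z) dz. The components of the vector representation are exactly the entries of grad f in Cartesian coordinates:
  ∂f/∂x = z*(2*x + z)
  ∂f/∂y = 0
  ∂f/∂z = x*(x + 2*z).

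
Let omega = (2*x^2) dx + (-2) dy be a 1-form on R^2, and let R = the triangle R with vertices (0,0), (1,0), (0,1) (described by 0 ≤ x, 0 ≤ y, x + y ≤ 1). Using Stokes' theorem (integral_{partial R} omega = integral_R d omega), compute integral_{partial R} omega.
integral_(partial R) omega = 0

Stokes: integral_partial_R omega = integral_R d omega with d omega = (∂Q/∂x - ∂P/∂y) dx ∧ dy.
  ∂Q/∂x = 0
  ∂P/∂y = 0
  integrand = ∂Q/∂x - ∂P/∂y = 0.
Integrating over R: integral_0^1 integral_0^{1-x} (0) dy dx = 0.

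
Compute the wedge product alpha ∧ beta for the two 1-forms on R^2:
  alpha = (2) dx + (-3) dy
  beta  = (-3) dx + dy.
alpha ∧ beta = (-7) dx ∧ dy

Distribute the wedge, using dx_i ∧ dx_j = -dx_j ∧ dx_i and dx_i ∧ dx_i = 0. For each pair (i, j) with i < j, the coefficient of dx_i ∧ dx_j in alpha ∧ beta is (alpha_i * beta_j - alpha_j * beta_i). Collecting: alpha ∧ beta = (-7) dx ∧ dy.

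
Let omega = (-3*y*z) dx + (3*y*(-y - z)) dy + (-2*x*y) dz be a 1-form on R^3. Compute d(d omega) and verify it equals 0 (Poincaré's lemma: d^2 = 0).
d(d omega) = 0

Step 1: d omega = sum_{i<j} (∂f_j/∂x_i - ∂f_i/∂x_j) dx_i ∧ dx_j:
  coeff of dx ∧ dy: 3*z
  coeff of dx ∧ dz: y
  coeff of dy ∧ dz: -2*x + 3*y
Step 2: Apply d again to each 2-form coefficient. The only possible 3-form in R^3 is dx ∧ dy ∧ dz, with coefficient
  ∂(coeff of dy∧dz)/∂x - ∂(coeff of dx∧dz)/∂y + ∂(coeff of dx∧dy)/∂z
  = ∂/∂x (-2*x + 3*y) - ∂/∂y (y) + ∂/∂z (3*z).
Each of these terms simplifies to sums of mixed partials that cancel in pairs. The result is 0 (by equality of mixed partials for smooth functions — Schwarz / Clairaut).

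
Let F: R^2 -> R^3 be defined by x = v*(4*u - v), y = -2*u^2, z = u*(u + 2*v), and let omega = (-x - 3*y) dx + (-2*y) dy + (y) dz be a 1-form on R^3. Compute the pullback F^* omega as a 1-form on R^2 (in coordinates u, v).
F^* omega = (-20*u^3 + 20*u^2*v - 16*u*v^2 + 4*v^3) du + (20*u^3 - 28*u^2*v + 12*u*v^2 - 2*v^3) dv

Using F^*(f dg) = (f ∘ F) d(g ∘ F), substitute each coordinate x_i by F_i(u, v) in f_i, and replace dx_i by d F_i = (∂F_i/∂u) du + (∂F_i/∂v) dv.
  For the x component: f_1(F) = 6*u^2 - 4*u*v + v^2; d F_1 = (4*v) du + (4*u - 2*v) dv
  For the y component: f_2(F) = 4*u^2; d F_2 = (-4*u) du + (0) dv
  For the z component: f_3(F) = -2*u^2; d F_3 = (2*u + 2*v) du + (2*u) dv
Combining and collecting du, dv coefficients:
  coeff of du: -20*u^3 + 20*u^2*v - 16*u*v^2 + 4*v^3
  coeff of dv: 20*u^3 - 28*u^2*v + 12*u*v^2 - 2*v^3
F^* omega = (-20*u^3 + 20*u^2*v - 16*u*v^2 + 4*v^3) du + (20*u^3 - 28*u^2*v + 12*u*v^2 - 2*v^3) dv.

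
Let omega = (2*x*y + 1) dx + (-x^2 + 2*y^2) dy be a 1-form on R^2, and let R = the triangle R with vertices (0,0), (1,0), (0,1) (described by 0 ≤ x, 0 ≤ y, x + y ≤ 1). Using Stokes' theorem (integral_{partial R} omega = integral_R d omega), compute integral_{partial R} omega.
integral_(partial R) omega = -2/3

Stokes: integral_partial_R omega = integral_R d omega with d omega = (∂Q/∂x - ∂P/∂y) dx ∧ dy.
  ∂Q/∂x = -2*x
  ∂P/∂y = 2*x
  integrand = ∂Q/∂x - ∂P/∂y = -4*x.
Integrating over R: integral_0^1 integral_0^{1-x} (-4*x) dy dx = -2/3.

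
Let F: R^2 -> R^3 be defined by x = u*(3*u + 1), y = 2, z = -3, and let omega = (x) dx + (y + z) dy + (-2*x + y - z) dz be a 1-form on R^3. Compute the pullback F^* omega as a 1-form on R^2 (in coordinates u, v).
F^* omega = (u*(18*u^2 + 9*u + 1)) du

Using F^*(f dg) = (f ∘ F) d(g ∘ F), substitute each coordinate x_i by F_i(u, v) in f_i, and replace dx_i by d F_i = (∂F_i/∂u) du + (∂F_i/∂v) dv.
  For the x component: f_1(F) = u*(3*u + 1); d F_1 = (6*u + 1) du + (0) dv
  For the y component: f_2(F) = -1; d F_2 = (0) du + (0) dv
  For the z component: f_3(F) = -6*u^2 - 2*u + 5; d F_3 = (0) du + (0) dv
Combining and collecting du, dv coefficients:
  coeff of du: u*(18*u^2 + 9*u + 1)
  coeff of dv: 0
F^* omega = (u*(18*u^2 + 9*u + 1)) du.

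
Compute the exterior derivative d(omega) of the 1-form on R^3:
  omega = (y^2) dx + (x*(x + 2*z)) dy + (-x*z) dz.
d(omega) = (2*x - 2*y + 2*z) dx ∧ dy + (-z) dx ∧ dz + (-2*x) dy ∧ dz

For a 1-form omega = sum_i f_i dx_i, the exterior derivative is
  d(omega) = sum_{i < j} (∂f_j/∂x_i - ∂f_i/∂x_j) dx_i ∧ dx_j.
  coefficient of dx ∧ dy: ∂f_2/∂x - ∂f_1/∂y = ∂(x*(x + 2*z))/∂x - ∂(y^2)/∂y = 2*x - 2*y + 2*z
  coefficient of dx ∧ dz: ∂f_3/∂x - ∂f_1/∂z = ∂(-x*z)/∂x - ∂(y^2)/∂z = -z
  coefficient of dy ∧ dz: ∂f_3/∂y - ∂f_2/∂z = ∂(-x*z)/∂y - ∂(x*(x + 2*z))/∂z = -2*x
Assembling: d(omega) = (2*x - 2*y + 2*z) dx ∧ dy + (-z) dx ∧ dz + (-2*x) dy ∧ dz.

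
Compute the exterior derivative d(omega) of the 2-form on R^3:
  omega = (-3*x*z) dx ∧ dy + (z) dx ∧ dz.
d(omega) = (-3*x) dx ∧ dy ∧ dz

For a 2-form omega = sum_{i<j} g_{ij} dx_i ∧ dx_j, the exterior derivative is
  d(omega) = sum_{i<j} d(g_{ij}) ∧ dx_i ∧ dx_j = sum_{i<j, k} (∂g_{ij}/∂x_k) dx_k ∧ dx_i ∧ dx_j.
Expand each term, using dx_k ∧ dx_i ∧ dx_j = sgn(permutation) dx_{(a)} ∧ dx_{(b)} ∧ dx_{(c)} with (a < b < c) sorted:
  d(-3*x*z) includes (∂/∂z)(-3*x*z) dz = (-3*x) dz, which multiplied by dx ∧ dy gives (-3*x) dx ∧ dy ∧ dz
Collecting like 3-forms: d(omega) = (-3*x) dx ∧ dy ∧ dz.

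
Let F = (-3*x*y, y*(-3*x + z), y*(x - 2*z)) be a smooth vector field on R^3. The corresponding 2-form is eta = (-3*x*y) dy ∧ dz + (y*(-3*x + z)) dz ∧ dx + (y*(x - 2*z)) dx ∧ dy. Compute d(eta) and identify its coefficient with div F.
d(eta) = (-3*x - 5*y + z) dx ∧ dy ∧ dz; div F = -3*x - 5*y + z

For a 2-form in R^3 of the form above, applying d gives a 3-form with coefficient ∂P/∂x + ∂Q/∂y + ∂R/∂z:
  ∂P/∂x = -3*y
  ∂Q/∂y = -3*x + z
  ∂R/∂z = -2*y
Sum = -3*x - 5*y + z, which is exactly div F.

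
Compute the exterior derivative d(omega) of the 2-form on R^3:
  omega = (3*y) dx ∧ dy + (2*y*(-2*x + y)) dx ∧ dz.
d(omega) = (4*x - 4*y) dx ∧ dy ∧ dz

For a 2-form omega = sum_{i<j} g_{ij} dx_i ∧ dx_j, the exterior derivative is
  d(omega) = sum_{i<j} d(g_{ij}) ∧ dx_i ∧ dx_j = sum_{i<j, k} (∂g_{ij}/∂x_k) dx_k ∧ dx_i ∧ dx_j.
Expand each term, using dx_k ∧ dx_i ∧ dx_j = sgn(permutation) dx_{(a)} ∧ dx_{(b)} ∧ dx_{(c)} with (a < b < c) sorted:
  d(2*y*(-2*x + y)) includes (∂/∂y)(2*y*(-2*x + y)) dy = (-4*x + 4*y) dy, which multiplied by dx ∧ dz gives (4*x - 4*y) dx ∧ dy ∧ dz
Collecting like 3-forms: d(omega) = (4*x - 4*y) dx ∧ dy ∧ dz.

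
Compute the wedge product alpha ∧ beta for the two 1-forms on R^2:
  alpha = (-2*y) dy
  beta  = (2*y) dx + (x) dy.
alpha ∧ beta = (4*y^2) dx ∧ dy

Distribute the wedge, using dx_i ∧ dx_j = -dx_j ∧ dx_i and dx_i ∧ dx_i = 0. For each pair (i, j) with i < j, the coefficient of dx_i ∧ dx_j in alpha ∧ beta is (alpha_i * beta_j - alpha_j * beta_i). Collecting: alpha ∧ beta = (4*y^2) dx ∧ dy.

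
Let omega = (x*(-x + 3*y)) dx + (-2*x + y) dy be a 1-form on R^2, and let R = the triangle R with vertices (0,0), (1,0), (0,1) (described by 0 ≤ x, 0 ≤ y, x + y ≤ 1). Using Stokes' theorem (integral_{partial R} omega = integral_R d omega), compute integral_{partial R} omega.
integral_(partial R) omega = -3/2

Stokes: integral_partial_R omega = integral_R d omega with d omega = (∂Q/∂x - ∂P/∂y) dx ∧ dy.
  ∂Q/∂x = -2
  ∂P/∂y = 3*x
  integrand = ∂Q/∂x - ∂P/∂y = -3*x - 2.
Integrating over R: integral_0^1 integral_0^{1-x} (-3*x - 2) dy dx = -3/2.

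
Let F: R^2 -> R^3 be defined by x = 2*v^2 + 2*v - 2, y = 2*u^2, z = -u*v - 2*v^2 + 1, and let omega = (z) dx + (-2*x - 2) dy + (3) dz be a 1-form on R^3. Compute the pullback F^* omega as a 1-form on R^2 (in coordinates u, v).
F^* omega = (-16*u*v^2 - 16*u*v + 8*u - 3*v) du + (-4*u*v^2 - 2*u*v - 3*u - 8*v^3 - 4*v^2 - 8*v + 2) dv

Using F^*(f dg) = (f ∘ F) d(g ∘ F), substitute each coordinate x_i by F_i(u, v) in f_i, and replace dx_i by d F_i = (∂F_i/∂u) du + (∂F_i/∂v) dv.
  For the x component: f_1(F) = -u*v - 2*v^2 + 1; d F_1 = (0) du + (4*v + 2) dv
  For the y component: f_2(F) = -4*v^2 - 4*v + 2; d F_2 = (4*u) du + (0) dv
  For the z component: f_3(F) = 3; d F_3 = (-v) du + (-u - 4*v) dv
Combining and collecting du, dv coefficients:
  coeff of du: -16*u*v^2 - 16*u*v + 8*u - 3*v
  coeff of dv: -4*u*v^2 - 2*u*v - 3*u - 8*v^3 - 4*v^2 - 8*v + 2
F^* omega = (-16*u*v^2 - 16*u*v + 8*u - 3*v) du + (-4*u*v^2 - 2*u*v - 3*u - 8*v^3 - 4*v^2 - 8*v + 2) dv.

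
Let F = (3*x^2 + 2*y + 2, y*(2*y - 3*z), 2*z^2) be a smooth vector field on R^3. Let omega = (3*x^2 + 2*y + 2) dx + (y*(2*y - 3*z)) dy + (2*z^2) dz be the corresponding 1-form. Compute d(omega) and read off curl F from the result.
d(omega) = (3*y) dy ∧ dz + (0) dz ∧ dx + (-2) dx ∧ dy; curl F = (3*y, 0, -2)

d omega = sum_{i<j} (∂f_j/∂x_i - ∂f_i/∂x_j) dx_i ∧ dx_j. Under the identification (dy ∧ dz, dz ∧ dx, dx ∧ dy) ↔ (e_x, e_y, e_z), the coefficients are exactly the components of curl F. Compute:
  ∂R/∂y - ∂Q/∂z = (0) - (-3*y) = 3*y
  ∂P/∂z - ∂R/∂x = (0) - (0) = 0
  ∂Q/∂x - ∂P/∂y = (0) - (2) = -2.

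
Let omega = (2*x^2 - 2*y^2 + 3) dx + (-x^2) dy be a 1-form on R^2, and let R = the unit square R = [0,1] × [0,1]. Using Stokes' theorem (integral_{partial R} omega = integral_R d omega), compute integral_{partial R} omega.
integral_(partial R) omega = 1

Stokes: integral_partial_R omega = integral_R d omega with d omega = (∂Q/∂x - ∂P/∂y) dx ∧ dy.
  ∂Q/∂x = -2*x
  ∂P/∂y = -4*y
  integrand = ∂Q/∂x - ∂P/∂y = -2*x + 4*y.
Integrating over R: integral_0^1 integral_0^1 (-2*x + 4*y) dx dy = 1.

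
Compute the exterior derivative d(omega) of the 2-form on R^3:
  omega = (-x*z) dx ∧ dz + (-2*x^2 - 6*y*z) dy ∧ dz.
d(omega) = (-4*x) dx ∧ dy ∧ dz

For a 2-form omega = sum_{i<j} g_{ij} dx_i ∧ dx_j, the exterior derivative is
  d(omega) = sum_{i<j} d(g_{ij}) ∧ dx_i ∧ dx_j = sum_{i<j, k} (∂g_{ij}/∂x_k) dx_k ∧ dx_i ∧ dx_j.
Expand each term, using dx_k ∧ dx_i ∧ dx_j = sgn(permutation) dx_{(a)} ∧ dx_{(b)} ∧ dx_{(c)} with (a < b < c) sorted:
  d(-2*x^2 - 6*y*z) includes (∂/∂x)(-2*x^2 - 6*y*z) dx = (-4*x) dx, which multiplied by dy ∧ dz gives (-4*x) dx ∧ dy ∧ dz
Collecting like 3-forms: d(omega) = (-4*x) dx ∧ dy ∧ dz.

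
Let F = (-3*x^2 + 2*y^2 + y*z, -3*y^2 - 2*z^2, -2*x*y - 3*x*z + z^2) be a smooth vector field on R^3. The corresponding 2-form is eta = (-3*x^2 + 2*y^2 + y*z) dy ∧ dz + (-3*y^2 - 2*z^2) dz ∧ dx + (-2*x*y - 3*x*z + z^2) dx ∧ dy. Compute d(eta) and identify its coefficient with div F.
d(eta) = (-9*x - 6*y + 2*z) dx ∧ dy ∧ dz; div F = -9*x - 6*y + 2*z

For a 2-form in R^3 of the form above, applying d gives a 3-form with coefficient ∂P/∂x + ∂Q/∂y + ∂R/∂z:
  ∂P/∂x = -6*x
  ∂Q/∂y = -6*y
  ∂R/∂z = -3*x + 2*z
Sum = -9*x - 6*y + 2*z, which is exactly div F.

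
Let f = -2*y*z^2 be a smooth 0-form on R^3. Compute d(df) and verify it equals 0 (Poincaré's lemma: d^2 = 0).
d(df) = 0

Step 1: df = sum_i (∂f/∂x_i) dx_i = (0) dx + (-2*z^2) dy + (-4*y*z) dz.
Step 2: Apply d again. Using the 1-form formula, the coefficient of dx ∧ dy in d(df) is ∂^2 f/∂x ∂y - ∂^2 f/∂y ∂x = (0) - (0) = 0 (equality of mixed partials for smooth f).
Similarly for dx ∧ dz and dy ∧ dz — all coefficients vanish. So d(df) = 0.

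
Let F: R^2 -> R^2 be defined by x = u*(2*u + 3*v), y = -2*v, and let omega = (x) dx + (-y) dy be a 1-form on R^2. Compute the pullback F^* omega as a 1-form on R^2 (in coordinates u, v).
F^* omega = (u*(8*u^2 + 18*u*v + 9*v^2)) du + (6*u^3 + 9*u^2*v - 4*v) dv

Using F^*(f dg) = (f ∘ F) d(g ∘ F), substitute each coordinate x_i by F_i(u, v) in f_i, and replace dx_i by d F_i = (∂F_i/∂u) du + (∂F_i/∂v) dv.
  For the x component: f_1(F) = u*(2*u + 3*v); d F_1 = (4*u + 3*v) du + (3*u) dv
  For the y component: f_2(F) = 2*v; d F_2 = (0) du + (-2) dv
Combining and collecting du, dv coefficients:
  coeff of du: u*(8*u^2 + 18*u*v + 9*v^2)
  coeff of dv: 6*u^3 + 9*u^2*v - 4*v
F^* omega = (u*(8*u^2 + 18*u*v + 9*v^2)) du + (6*u^3 + 9*u^2*v - 4*v) dv.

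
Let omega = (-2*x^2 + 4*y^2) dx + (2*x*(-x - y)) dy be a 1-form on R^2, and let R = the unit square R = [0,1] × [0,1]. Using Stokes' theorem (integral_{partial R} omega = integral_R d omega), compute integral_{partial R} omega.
integral_(partial R) omega = -7

Stokes: integral_partial_R omega = integral_R d omega with d omega = (∂Q/∂x - ∂P/∂y) dx ∧ dy.
  ∂Q/∂x = -4*x - 2*y
  ∂P/∂y = 8*y
  integrand = ∂Q/∂x - ∂P/∂y = -4*x - 10*y.
Integrating over R: integral_0^1 integral_0^1 (-4*x - 10*y) dx dy = -7.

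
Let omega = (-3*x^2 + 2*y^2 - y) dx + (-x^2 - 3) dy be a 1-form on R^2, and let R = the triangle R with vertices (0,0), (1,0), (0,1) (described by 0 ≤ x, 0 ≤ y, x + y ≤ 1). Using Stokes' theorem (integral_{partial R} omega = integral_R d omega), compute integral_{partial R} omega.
integral_(partial R) omega = -1/2

Stokes: integral_partial_R omega = integral_R d omega with d omega = (∂Q/∂x - ∂P/∂y) dx ∧ dy.
  ∂Q/∂x = -2*x
  ∂P/∂y = 4*y - 1
  integrand = ∂Q/∂x - ∂P/∂y = -2*x - 4*y + 1.
Integrating over R: integral_0^1 integral_0^{1-x} (-2*x - 4*y + 1) dy dx = -1/2.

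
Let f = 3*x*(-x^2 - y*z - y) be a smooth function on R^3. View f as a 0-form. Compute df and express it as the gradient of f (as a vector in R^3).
df = (-9*x^2 - 3*y*z - 3*y) dx + (3*x*(-z - 1)) dy + (-3*x*y) dz; grad f = (-9*x^2 - 3*y*z - 3*y, 3*x*(-z - 1), -3*x*y)

For a 0-form f, d f = (∂f/∂x) dx + (∂f/∂y) dy + (∂f/∂z) dz. The components of the vector representation are exactly the entries of grad f in Cartesian coordinates:
  ∂f/∂x = -9*x^2 - 3*y*z - 3*y
  ∂f/∂y = 3*x*(-z - 1)
  ∂f/∂z = -3*x*y.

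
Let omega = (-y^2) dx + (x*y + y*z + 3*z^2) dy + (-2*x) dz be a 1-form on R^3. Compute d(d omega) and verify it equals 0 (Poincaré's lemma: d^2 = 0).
d(d omega) = 0

Step 1: d omega = sum_{i<j} (∂f_j/∂x_i - ∂f_i/∂x_j) dx_i ∧ dx_j:
  coeff of dx ∧ dy: 3*y
  coeff of dx ∧ dz: -2
  coeff of dy ∧ dz: -y - 6*z
Step 2: Apply d again to each 2-form coefficient. The only possible 3-form in R^3 is dx ∧ dy ∧ dz, with coefficient
  ∂(coeff of dy∧dz)/∂x - ∂(coeff of dx∧dz)/∂y + ∂(coeff of dx∧dy)/∂z
  = ∂/∂x (-y - 6*z) - ∂/∂y (-2) + ∂/∂z (3*y).
Each of these terms simplifies to sums of mixed partials that cancel in pairs. The result is 0 (by equality of mixed partials for smooth functions — Schwarz / Clairaut).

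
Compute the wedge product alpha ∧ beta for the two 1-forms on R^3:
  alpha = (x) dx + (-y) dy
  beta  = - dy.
alpha ∧ beta = (-x) dx ∧ dy

Distribute the wedge, using dx_i ∧ dx_j = -dx_j ∧ dx_i and dx_i ∧ dx_i = 0. For each pair (i, j) with i < j, the coefficient of dx_i ∧ dx_j in alpha ∧ beta is (alpha_i * beta_j - alpha_j * beta_i). Collecting: alpha ∧ beta = (-x) dx ∧ dy.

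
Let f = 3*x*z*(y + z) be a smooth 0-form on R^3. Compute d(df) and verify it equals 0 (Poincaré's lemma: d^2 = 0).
d(df) = 0

Step 1: df = sum_i (∂f/∂x_i) dx_i = (3*z*(y + z)) dx + (3*x*z) dy + (3*x*(y + 2*z)) dz.
Step 2: Apply d again. Using the 1-form formula, the coefficient of dx ∧ dy in d(df) is ∂^2 f/∂x ∂y - ∂^2 f/∂y ∂x = (3*z) - (3*z) = 0 (equality of mixed partials for smooth f).
Similarly for dx ∧ dz and dy ∧ dz — all coefficients vanish. So d(df) = 0.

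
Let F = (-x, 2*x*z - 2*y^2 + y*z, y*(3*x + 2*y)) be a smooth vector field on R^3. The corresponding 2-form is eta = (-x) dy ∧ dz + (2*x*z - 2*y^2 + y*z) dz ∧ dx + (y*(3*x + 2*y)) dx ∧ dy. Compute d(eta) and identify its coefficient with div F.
d(eta) = (-4*y + z - 1) dx ∧ dy ∧ dz; div F = -4*y + z - 1

For a 2-form in R^3 of the form above, applying d gives a 3-form with coefficient ∂P/∂x + ∂Q/∂y + ∂R/∂z:
  ∂P/∂x = -1
  ∂Q/∂y = -4*y + z
  ∂R/∂z = 0
Sum = -4*y + z - 1, which is exactly div F.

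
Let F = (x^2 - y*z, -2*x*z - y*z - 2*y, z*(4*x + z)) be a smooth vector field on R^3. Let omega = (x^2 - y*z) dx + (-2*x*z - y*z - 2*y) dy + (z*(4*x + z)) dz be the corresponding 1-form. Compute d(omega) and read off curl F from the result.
d(omega) = (2*x + y) dy ∧ dz + (-y - 4*z) dz ∧ dx + (-z) dx ∧ dy; curl F = (2*x + y, -y - 4*z, -z)

d omega = sum_{i<j} (∂f_j/∂x_i - ∂f_i/∂x_j) dx_i ∧ dx_j. Under the identification (dy ∧ dz, dz ∧ dx, dx ∧ dy) ↔ (e_x, e_y, e_z), the coefficients are exactly the components of curl F. Compute:
  ∂R/∂y - ∂Q/∂z = (0) - (-2*x - y) = 2*x + y
  ∂P/∂z - ∂R/∂x = (-y) - (4*z) = -y - 4*z
  ∂Q/∂x - ∂P/∂y = (-2*z) - (-z) = -z.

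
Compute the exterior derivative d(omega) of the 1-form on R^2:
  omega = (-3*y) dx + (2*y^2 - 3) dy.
d(omega) = (3) dx ∧ dy

For a 1-form omega = sum_i f_i dx_i, the exterior derivative is
  d(omega) = sum_{i < j} (∂f_j/∂x_i - ∂f_i/∂x_j) dx_i ∧ dx_j.
  coefficient of dx ∧ dy: ∂f_2/∂x - ∂f_1/∂y = ∂(2*y^2 - 3)/∂x - ∂(-3*y)/∂y = 3
Assembling: d(omega) = (3) dx ∧ dy.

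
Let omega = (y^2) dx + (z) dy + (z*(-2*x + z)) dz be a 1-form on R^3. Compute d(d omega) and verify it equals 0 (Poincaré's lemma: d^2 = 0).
d(d omega) = 0

Step 1: d omega = sum_{i<j} (∂f_j/∂x_i - ∂f_i/∂x_j) dx_i ∧ dx_j:
  coeff of dx ∧ dy: -2*y
  coeff of dx ∧ dz: -2*z
  coeff of dy ∧ dz: -1
Step 2: Apply d again to each 2-form coefficient. The only possible 3-form in R^3 is dx ∧ dy ∧ dz, with coefficient
  ∂(coeff of dy∧dz)/∂x - ∂(coeff of dx∧dz)/∂y + ∂(coeff of dx∧dy)/∂z
  = ∂/∂x (-1) - ∂/∂y (-2*z) + ∂/∂z (-2*y).
Each of these terms simplifies to sums of mixed partials that cancel in pairs. The result is 0 (by equality of mixed partials for smooth functions — Schwarz / Clairaut).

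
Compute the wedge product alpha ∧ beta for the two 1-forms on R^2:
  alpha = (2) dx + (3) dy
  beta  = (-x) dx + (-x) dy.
alpha ∧ beta = (x) dx ∧ dy

Distribute the wedge, using dx_i ∧ dx_j = -dx_j ∧ dx_i and dx_i ∧ dx_i = 0. For each pair (i, j) with i < j, the coefficient of dx_i ∧ dx_j in alpha ∧ beta is (alpha_i * beta_j - alpha_j * beta_i). Collecting: alpha ∧ beta = (x) dx ∧ dy.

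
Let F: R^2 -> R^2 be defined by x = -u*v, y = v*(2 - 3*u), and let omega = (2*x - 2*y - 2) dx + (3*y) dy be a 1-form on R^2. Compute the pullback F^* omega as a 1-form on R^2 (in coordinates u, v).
F^* omega = (v*(23*u*v - 14*v + 2)) du + (23*u^2*v - 32*u*v + 2*u + 12*v) dv

Using F^*(f dg) = (f ∘ F) d(g ∘ F), substitute each coordinate x_i by F_i(u, v) in f_i, and replace dx_i by d F_i = (∂F_i/∂u) du + (∂F_i/∂v) dv.
  For the x component: f_1(F) = 4*u*v - 4*v - 2; d F_1 = (-v) du + (-u) dv
  For the y component: f_2(F) = 3*v*(2 - 3*u); d F_2 = (-3*v) du + (2 - 3*u) dv
Combining and collecting du, dv coefficients:
  coeff of du: v*(23*u*v - 14*v + 2)
  coeff of dv: 23*u^2*v - 32*u*v + 2*u + 12*v
F^* omega = (v*(23*u*v - 14*v + 2)) du + (23*u^2*v - 32*u*v + 2*u + 12*v) dv.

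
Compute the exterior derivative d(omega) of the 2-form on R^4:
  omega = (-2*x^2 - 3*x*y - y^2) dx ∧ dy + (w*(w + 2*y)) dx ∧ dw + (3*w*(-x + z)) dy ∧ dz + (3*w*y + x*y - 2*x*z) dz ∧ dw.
d(omega) = (-2*w) dx ∧ dy ∧ dw + (-3*w) dx ∧ dy ∧ dz + (3*w - 2*x + 3*z) dy ∧ dz ∧ dw + (y - 2*z) dx ∧ dz ∧ dw

For a 2-form omega = sum_{i<j} g_{ij} dx_i ∧ dx_j, the exterior derivative is
  d(omega) = sum_{i<j} d(g_{ij}) ∧ dx_i ∧ dx_j = sum_{i<j, k} (∂g_{ij}/∂x_k) dx_k ∧ dx_i ∧ dx_j.
Expand each term, using dx_k ∧ dx_i ∧ dx_j = sgn(permutation) dx_{(a)} ∧ dx_{(b)} ∧ dx_{(c)} with (a < b < c) sorted:
  d(w*(w + 2*y)) includes (∂/∂y)(w*(w + 2*y)) dy = (2*w) dy, which multiplied by dx ∧ dw gives (-2*w) dx ∧ dy ∧ dw
  d(3*w*(-x + z)) includes (∂/∂x)(3*w*(-x + z)) dx = (-3*w) dx, which multiplied by dy ∧ dz gives (-3*w) dx ∧ dy ∧ dz
  d(3*w*(-x + z)) includes (∂/∂w)(3*w*(-x + z)) dw = (-3*x + 3*z) dw, which multiplied by dy ∧ dz gives (-3*x + 3*z) dy ∧ dz ∧ dw
  d(3*w*y + x*y - 2*x*z) includes (∂/∂x)(3*w*y + x*y - 2*x*z) dx = (y - 2*z) dx, which multiplied by dz ∧ dw gives (y - 2*z) dx ∧ dz ∧ dw
  d(3*w*y + x*y - 2*x*z) includes (∂/∂y)(3*w*y + x*y - 2*x*z) dy = (3*w + x) dy, which multiplied by dz ∧ dw gives (3*w + x) dy ∧ dz ∧ dw
Collecting like 3-forms: d(omega) = (-2*w) dx ∧ dy ∧ dw + (-3*w) dx ∧ dy ∧ dz + (3*w - 2*x + 3*z) dy ∧ dz ∧ dw + (y - 2*z) dx ∧ dz ∧ dw.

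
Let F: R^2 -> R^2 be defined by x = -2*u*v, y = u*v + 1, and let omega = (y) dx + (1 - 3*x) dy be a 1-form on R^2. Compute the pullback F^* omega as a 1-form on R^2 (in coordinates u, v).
F^* omega = (v*(4*u*v - 1)) du + (u*(4*u*v - 1)) dv

Using F^*(f dg) = (f ∘ F) d(g ∘ F), substitute each coordinate x_i by F_i(u, v) in f_i, and replace dx_i by d F_i = (∂F_i/∂u) du + (∂F_i/∂v) dv.
  For the x component: f_1(F) = u*v + 1; d F_1 = (-2*v) du + (-2*u) dv
  For the y component: f_2(F) = 6*u*v + 1; d F_2 = (v) du + (u) dv
Combining and collecting du, dv coefficients:
  coeff of du: v*(4*u*v - 1)
  coeff of dv: u*(4*u*v - 1)
F^* omega = (v*(4*u*v - 1)) du + (u*(4*u*v - 1)) dv.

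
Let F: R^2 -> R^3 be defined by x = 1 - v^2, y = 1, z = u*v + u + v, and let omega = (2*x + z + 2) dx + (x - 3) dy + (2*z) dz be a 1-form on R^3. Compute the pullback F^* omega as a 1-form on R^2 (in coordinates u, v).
F^* omega = (2*u*v^2 + 4*u*v + 2*u + 2*v^2 + 2*v) du + (2*u^2*v + 2*u^2 - 2*u*v^2 + 2*u*v + 2*u + 4*v^3 - 2*v^2 - 6*v) dv

Using F^*(f dg) = (f ∘ F) d(g ∘ F), substitute each coordinate x_i by F_i(u, v) in f_i, and replace dx_i by d F_i = (∂F_i/∂u) du + (∂F_i/∂v) dv.
  For the x component: f_1(F) = u*v + u - 2*v^2 + v + 4; d F_1 = (0) du + (-2*v) dv
  For the y component: f_2(F) = -v^2 - 2; d F_2 = (0) du + (0) dv
  For the z component: f_3(F) = 2*u*v + 2*u + 2*v; d F_3 = (v + 1) du + (u + 1) dv
Combining and collecting du, dv coefficients:
  coeff of du: 2*u*v^2 + 4*u*v + 2*u + 2*v^2 + 2*v
  coeff of dv: 2*u^2*v + 2*u^2 - 2*u*v^2 + 2*u*v + 2*u + 4*v^3 - 2*v^2 - 6*v
F^* omega = (2*u*v^2 + 4*u*v + 2*u + 2*v^2 + 2*v) du + (2*u^2*v + 2*u^2 - 2*u*v^2 + 2*u*v + 2*u + 4*v^3 - 2*v^2 - 6*v) dv.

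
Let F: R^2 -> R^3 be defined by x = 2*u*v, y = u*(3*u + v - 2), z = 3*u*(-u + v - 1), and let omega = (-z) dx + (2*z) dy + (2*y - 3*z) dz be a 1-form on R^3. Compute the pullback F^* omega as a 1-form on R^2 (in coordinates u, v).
F^* omega = (3*u*(-42*u^2 + 41*u*v - 33*u - 7*v^2 + 8*v - 1)) du + (u^2*(45*u - 21*v + 15)) dv

Using F^*(f dg) = (f ∘ F) d(g ∘ F), substitute each coordinate x_i by F_i(u, v) in f_i, and replace dx_i by d F_i = (∂F_i/∂u) du + (∂F_i/∂v) dv.
  For the x component: f_1(F) = 3*u*(u - v + 1); d F_1 = (2*v) du + (2*u) dv
  For the y component: f_2(F) = 6*u*(-u + v - 1); d F_2 = (6*u + v - 2) du + (u) dv
  For the z component: f_3(F) = u*(15*u - 7*v + 5); d F_3 = (-6*u + 3*v - 3) du + (3*u) dv
Combining and collecting du, dv coefficients:
  coeff of du: 3*u*(-42*u^2 + 41*u*v - 33*u - 7*v^2 + 8*v - 1)
  coeff of dv: u^2*(45*u - 21*v + 15)
F^* omega = (3*u*(-42*u^2 + 41*u*v - 33*u - 7*v^2 + 8*v - 1)) du + (u^2*(45*u - 21*v + 15)) dv.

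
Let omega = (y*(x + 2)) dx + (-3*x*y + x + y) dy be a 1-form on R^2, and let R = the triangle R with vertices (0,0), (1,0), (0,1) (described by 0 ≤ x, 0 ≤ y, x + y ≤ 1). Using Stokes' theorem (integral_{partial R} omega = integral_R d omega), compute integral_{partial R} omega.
integral_(partial R) omega = -7/6

Stokes: integral_partial_R omega = integral_R d omega with d omega = (∂Q/∂x - ∂P/∂y) dx ∧ dy.
  ∂Q/∂x = 1 - 3*y
  ∂P/∂y = x + 2
  integrand = ∂Q/∂x - ∂P/∂y = -x - 3*y - 1.
Integrating over R: integral_0^1 integral_0^{1-x} (-x - 3*y - 1) dy dx = -7/6.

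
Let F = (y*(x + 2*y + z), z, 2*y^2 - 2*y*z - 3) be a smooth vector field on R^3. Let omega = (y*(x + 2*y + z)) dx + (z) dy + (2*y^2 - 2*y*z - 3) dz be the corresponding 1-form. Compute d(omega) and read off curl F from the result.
d(omega) = (4*y - 2*z - 1) dy ∧ dz + (y) dz ∧ dx + (-x - 4*y - z) dx ∧ dy; curl F = (4*y - 2*z - 1, y, -x - 4*y - z)

d omega = sum_{i<j} (∂f_j/∂x_i - ∂f_i/∂x_j) dx_i ∧ dx_j. Under the identification (dy ∧ dz, dz ∧ dx, dx ∧ dy) ↔ (e_x, e_y, e_z), the coefficients are exactly the components of curl F. Compute:
  ∂R/∂y - ∂Q/∂z = (4*y - 2*z) - (1) = 4*y - 2*z - 1
  ∂P/∂z - ∂R/∂x = (y) - (0) = y
  ∂Q/∂x - ∂P/∂y = (0) - (x + 4*y + z) = -x - 4*y - z.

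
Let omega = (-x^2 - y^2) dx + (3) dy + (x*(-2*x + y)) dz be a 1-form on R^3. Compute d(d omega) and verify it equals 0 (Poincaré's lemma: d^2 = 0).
d(d omega) = 0

Step 1: d omega = sum_{i<j} (∂f_j/∂x_i - ∂f_i/∂x_j) dx_i ∧ dx_j:
  coeff of dx ∧ dy: 2*y
  coeff of dx ∧ dz: -4*x + y
  coeff of dy ∧ dz: x
Step 2: Apply d again to each 2-form coefficient. The only possible 3-form in R^3 is dx ∧ dy ∧ dz, with coefficient
  ∂(coeff of dy∧dz)/∂x - ∂(coeff of dx∧dz)/∂y + ∂(coeff of dx∧dy)/∂z
  = ∂/∂x (x) - ∂/∂y (-4*x + y) + ∂/∂z (2*y).
Each of these terms simplifies to sums of mixed partials that cancel in pairs. The result is 0 (by equality of mixed partials for smooth functions — Schwarz / Clairaut).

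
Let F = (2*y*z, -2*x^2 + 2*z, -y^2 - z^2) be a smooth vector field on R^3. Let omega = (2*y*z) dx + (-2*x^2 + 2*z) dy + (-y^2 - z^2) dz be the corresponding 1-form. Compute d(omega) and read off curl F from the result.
d(omega) = (-2*y - 2) dy ∧ dz + (2*y) dz ∧ dx + (-4*x - 2*z) dx ∧ dy; curl F = (-2*y - 2, 2*y, -4*x - 2*z)

d omega = sum_{i<j} (∂f_j/∂x_i - ∂f_i/∂x_j) dx_i ∧ dx_j. Under the identification (dy ∧ dz, dz ∧ dx, dx ∧ dy) ↔ (e_x, e_y, e_z), the coefficients are exactly the components of curl F. Compute:
  ∂R/∂y - ∂Q/∂z = (-2*y) - (2) = -2*y - 2
  ∂P/∂z - ∂R/∂x = (2*y) - (0) = 2*y
  ∂Q/∂x - ∂P/∂y = (-4*x) - (2*z) = -4*x - 2*z.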